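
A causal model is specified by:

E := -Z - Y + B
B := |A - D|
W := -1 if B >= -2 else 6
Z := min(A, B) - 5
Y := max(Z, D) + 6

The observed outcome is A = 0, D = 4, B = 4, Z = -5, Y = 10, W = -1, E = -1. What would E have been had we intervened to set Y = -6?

15

Under do(Y=-6), the mechanism Y := max(Z, D) + 6 is discarded; Y is fixed at -6.
B = |A - D|  [with A=0, D=4]  = 4
Z = min(A, B) - 5  [with A=0, B=4]  = -5
E = -Z - Y + B  [with Z=-5, Y=-6, B=4]  = 15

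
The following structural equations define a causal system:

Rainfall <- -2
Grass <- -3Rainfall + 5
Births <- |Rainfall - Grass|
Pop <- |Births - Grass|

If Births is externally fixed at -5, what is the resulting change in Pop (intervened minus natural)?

14

The intervention breaks the incoming arrows to Births: Births <- |Rainfall - Grass| no longer applies, and Births = -5.
Grass = -3Rainfall + 5  [with Rainfall=-2]  = 11
Pop = |Births - Grass|  [with Births=-5, Grass=11]  = 16
Without intervention: Grass = -3Rainfall + 5  [with Rainfall=-2]  = 11; Births = |Rainfall - Grass|  [with Rainfall=-2, Grass=11]  = 13; Pop = |Births - Grass|  [with Births=13, Grass=11]  = 2.
Change = 16 − 2 = 14.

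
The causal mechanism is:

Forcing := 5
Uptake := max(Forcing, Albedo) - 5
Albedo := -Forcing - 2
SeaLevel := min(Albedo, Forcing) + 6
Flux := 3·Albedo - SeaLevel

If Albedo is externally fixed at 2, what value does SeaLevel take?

The intervention breaks the incoming arrows to Albedo: Albedo := -Forcing - 2 no longer applies, and Albedo = 2.
SeaLevel = min(Albedo, Forcing) + 6  [with Albedo=2, Forcing=5]  = 8

8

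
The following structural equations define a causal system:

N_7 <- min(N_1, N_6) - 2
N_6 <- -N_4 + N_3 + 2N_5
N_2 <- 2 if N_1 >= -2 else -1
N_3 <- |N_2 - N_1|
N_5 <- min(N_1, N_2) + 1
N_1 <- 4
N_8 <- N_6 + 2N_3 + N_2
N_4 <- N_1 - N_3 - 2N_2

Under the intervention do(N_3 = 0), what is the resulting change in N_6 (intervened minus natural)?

The intervention breaks the incoming arrows to N_3: N_3 <- |N_2 - N_1| no longer applies, and N_3 = 0.
N_2 = 2 if N_1 >= -2 else -1  [with N_1=4]  = 2
N_4 = N_1 - N_3 - 2N_2  [with N_1=4, N_3=0, N_2=2]  = 0
N_5 = min(N_1, N_2) + 1  [with N_1=4, N_2=2]  = 3
N_6 = -N_4 + N_3 + 2N_5  [with N_4=0, N_3=0, N_5=3]  = 6
Without intervention: N_2 = 2 if N_1 >= -2 else -1  [with N_1=4]  = 2; N_3 = |N_2 - N_1|  [with N_2=2, N_1=4]  = 2; N_4 = N_1 - N_3 - 2N_2  [with N_1=4, N_3=2, N_2=2]  = -2; N_5 = min(N_1, N_2) + 1  [with N_1=4, N_2=2]  = 3; N_6 = -N_4 + N_3 + 2N_5  [with N_4=-2, N_3=2, N_5=3]  = 10.
Change = 6 − 10 = -4.

-4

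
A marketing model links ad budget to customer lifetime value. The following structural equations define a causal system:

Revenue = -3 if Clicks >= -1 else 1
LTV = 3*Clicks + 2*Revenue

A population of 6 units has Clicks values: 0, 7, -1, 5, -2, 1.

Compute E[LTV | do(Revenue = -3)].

The intervention sets Revenue=-3 in all 6 units regardless of Clicks. Recomputing LTV per unit gives -6, 15, -9, 9, -12, -3; average -1.

-1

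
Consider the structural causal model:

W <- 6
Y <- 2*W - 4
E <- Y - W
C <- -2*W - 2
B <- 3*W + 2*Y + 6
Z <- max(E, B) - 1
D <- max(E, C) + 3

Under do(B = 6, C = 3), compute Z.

5

Setting B = 6, C = 3 by intervention discards those variables' equations.
Y = 2*W - 4  [with W=6]  = 8
E = Y - W  [with Y=8, W=6]  = 2
Z = max(E, B) - 1  [with E=2, B=6]  = 5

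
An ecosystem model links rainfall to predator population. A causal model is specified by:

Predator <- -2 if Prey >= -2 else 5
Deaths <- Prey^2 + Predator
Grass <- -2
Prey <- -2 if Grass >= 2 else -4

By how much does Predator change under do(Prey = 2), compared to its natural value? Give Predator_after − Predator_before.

-7

The intervention breaks the incoming arrows to Prey: Prey <- -2 if Grass >= 2 else -4 no longer applies, and Prey = 2.
Predator = -2 if Prey >= -2 else 5  [with Prey=2]  = -2
Without intervention: Prey = -2 if Grass >= 2 else -4  [with Grass=-2]  = -4; Predator = -2 if Prey >= -2 else 5  [with Prey=-4]  = 5.
Change = -2 − 5 = -7.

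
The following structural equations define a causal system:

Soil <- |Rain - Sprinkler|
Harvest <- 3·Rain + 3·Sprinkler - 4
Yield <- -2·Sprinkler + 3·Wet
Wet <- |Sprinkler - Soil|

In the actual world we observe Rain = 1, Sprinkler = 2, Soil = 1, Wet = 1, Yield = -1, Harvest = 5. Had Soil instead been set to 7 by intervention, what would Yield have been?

11

do(Soil=7) replaces the equation Soil <- |Rain - Sprinkler| with the constant Soil = 7.
Wet = |Sprinkler - Soil|  [with Sprinkler=2, Soil=7]  = 5
Yield = -2·Sprinkler + 3·Wet  [with Sprinkler=2, Wet=5]  = 11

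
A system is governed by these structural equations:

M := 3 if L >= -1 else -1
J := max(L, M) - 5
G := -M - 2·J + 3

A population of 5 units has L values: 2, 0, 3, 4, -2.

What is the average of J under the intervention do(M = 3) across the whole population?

do(M=3) breaks M's dependence on L. With M=3 fixed, J across the units is -2, -2, -2, -1, -2, mean -1.8.

-1.8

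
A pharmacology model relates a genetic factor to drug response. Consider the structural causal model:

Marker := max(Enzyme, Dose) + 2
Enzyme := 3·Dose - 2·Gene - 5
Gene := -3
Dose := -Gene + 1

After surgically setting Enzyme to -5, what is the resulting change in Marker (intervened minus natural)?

The intervention breaks the incoming arrows to Enzyme: Enzyme := 3·Dose - 2·Gene - 5 no longer applies, and Enzyme = -5.
Dose = -Gene + 1  [with Gene=-3]  = 4
Marker = max(Enzyme, Dose) + 2  [with Enzyme=-5, Dose=4]  = 6
Without intervention: Dose = -Gene + 1  [with Gene=-3]  = 4; Enzyme = 3·Dose - 2·Gene - 5  [with Dose=4, Gene=-3]  = 13; Marker = max(Enzyme, Dose) + 2  [with Enzyme=13, Dose=4]  = 15.
Change = 6 − 15 = -9.

-9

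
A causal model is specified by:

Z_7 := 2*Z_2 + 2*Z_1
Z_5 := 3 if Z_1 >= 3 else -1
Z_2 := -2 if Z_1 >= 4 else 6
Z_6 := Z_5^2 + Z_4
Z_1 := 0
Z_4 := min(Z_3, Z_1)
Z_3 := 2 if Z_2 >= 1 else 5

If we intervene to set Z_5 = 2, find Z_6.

4

The intervention breaks the incoming arrows to Z_5: Z_5 := 3 if Z_1 >= 3 else -1 no longer applies, and Z_5 = 2.
Z_2 = -2 if Z_1 >= 4 else 6  [with Z_1=0]  = 6
Z_3 = 2 if Z_2 >= 1 else 5  [with Z_2=6]  = 2
Z_4 = min(Z_3, Z_1)  [with Z_3=2, Z_1=0]  = 0
Z_6 = Z_5^2 + Z_4  [with Z_5=2, Z_4=0]  = 4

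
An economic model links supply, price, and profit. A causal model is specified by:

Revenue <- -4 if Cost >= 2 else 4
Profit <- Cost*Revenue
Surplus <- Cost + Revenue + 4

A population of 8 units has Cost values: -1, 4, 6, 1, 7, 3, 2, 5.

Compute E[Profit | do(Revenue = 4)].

Every unit gets Revenue=4 under the intervention. Profit values become -4, 16, 24, 4, 28, 12, 8, 20; E[Profit|do(Revenue=4)] = 13.5.

13.5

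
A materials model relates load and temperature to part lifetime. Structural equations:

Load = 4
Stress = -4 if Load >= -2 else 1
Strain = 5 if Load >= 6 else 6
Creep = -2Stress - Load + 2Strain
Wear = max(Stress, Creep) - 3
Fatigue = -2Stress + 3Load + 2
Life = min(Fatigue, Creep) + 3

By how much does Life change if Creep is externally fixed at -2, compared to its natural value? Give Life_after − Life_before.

-18

The intervention breaks the incoming arrows to Creep: Creep = -2Stress - Load + 2Strain no longer applies, and Creep = -2.
Stress = -4 if Load >= -2 else 1  [with Load=4]  = -4
Fatigue = -2Stress + 3Load + 2  [with Stress=-4, Load=4]  = 22
Life = min(Fatigue, Creep) + 3  [with Fatigue=22, Creep=-2]  = 1
Without intervention: Stress = -4 if Load >= -2 else 1  [with Load=4]  = -4; Strain = 5 if Load >= 6 else 6  [with Load=4]  = 6; Creep = -2Stress - Load + 2Strain  [with Stress=-4, Load=4, Strain=6]  = 16; Fatigue = -2Stress + 3Load + 2  [with Stress=-4, Load=4]  = 22; Life = min(Fatigue, Creep) + 3  [with Fatigue=22, Creep=16]  = 19.
Change = 1 − 19 = -18.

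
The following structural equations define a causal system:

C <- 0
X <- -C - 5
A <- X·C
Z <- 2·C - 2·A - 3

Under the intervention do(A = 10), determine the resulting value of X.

Under do(A=10), the mechanism A <- X·C is discarded; A is fixed at 10.
Since X is not a descendant of the intervened variable, it is unaffected.
X = -C - 5  [with C=0]  = -5

-5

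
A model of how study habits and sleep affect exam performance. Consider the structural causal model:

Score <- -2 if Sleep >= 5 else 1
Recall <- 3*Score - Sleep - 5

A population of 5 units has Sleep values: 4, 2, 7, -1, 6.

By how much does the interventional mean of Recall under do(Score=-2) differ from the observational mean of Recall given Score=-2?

2.9

Under do(Score=-2), Score's equation is replaced by Score=-2 for every unit. Per-unit Recall: -15, -13, -18, -10, -17. Mean = -14.6.
Observing Score=-2 restricts to units where Score's equation naturally yields -2: Sleep ∈ {7, 6}. In that subpopulation Recall = -18, -17, mean -17.5.
Difference = -14.6 − (-17.5) = 2.9.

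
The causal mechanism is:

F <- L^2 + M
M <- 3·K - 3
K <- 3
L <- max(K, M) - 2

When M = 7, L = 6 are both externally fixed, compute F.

43

Setting M = 7, L = 6 by intervention discards those variables' equations.
F = L^2 + M  [with L=6, M=7]  = 43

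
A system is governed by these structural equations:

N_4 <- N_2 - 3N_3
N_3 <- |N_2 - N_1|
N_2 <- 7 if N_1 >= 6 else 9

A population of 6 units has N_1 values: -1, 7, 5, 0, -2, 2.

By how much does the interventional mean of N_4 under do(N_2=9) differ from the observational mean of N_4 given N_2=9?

3.1

Every unit gets N_2=9 under the intervention. N_4 values become -21, 3, -3, -18, -24, -12; E[N_4|do(N_2=9)] = -12.5.
Observing N_2=9 restricts to units where N_2's equation naturally yields 9: N_1 ∈ {-1, 5, 0, -2, 2}. In that subpopulation N_4 = -21, -3, -18, -24, -12, mean -15.6.
Difference = -12.5 − (-15.6) = 3.1.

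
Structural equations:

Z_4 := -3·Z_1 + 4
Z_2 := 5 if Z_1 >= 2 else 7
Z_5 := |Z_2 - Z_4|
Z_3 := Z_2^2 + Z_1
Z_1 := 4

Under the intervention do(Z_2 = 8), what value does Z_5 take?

16

do(Z_2=8) replaces the equation Z_2 := 5 if Z_1 >= 2 else 7 with the constant Z_2 = 8.
Z_4 = -3·Z_1 + 4  [with Z_1=4]  = -8
Z_5 = |Z_2 - Z_4|  [with Z_2=8, Z_4=-8]  = 16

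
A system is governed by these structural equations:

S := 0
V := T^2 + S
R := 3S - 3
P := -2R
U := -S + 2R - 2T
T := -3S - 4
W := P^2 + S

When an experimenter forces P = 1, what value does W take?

The intervention breaks the incoming arrows to P: P := -2R no longer applies, and P = 1.
W = P^2 + S  [with P=1, S=0]  = 1

1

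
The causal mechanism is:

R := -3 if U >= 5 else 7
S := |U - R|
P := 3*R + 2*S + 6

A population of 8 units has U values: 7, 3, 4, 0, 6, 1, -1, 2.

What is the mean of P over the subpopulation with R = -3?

16

E[P|R=-3] averages over only the 2 units with R=-3 (U = 7, 6): P = 17, 15, mean 16.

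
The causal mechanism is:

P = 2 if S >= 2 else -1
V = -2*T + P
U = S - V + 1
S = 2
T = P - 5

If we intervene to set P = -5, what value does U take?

do(P=-5) replaces the equation P = 2 if S >= 2 else -1 with the constant P = -5.
T = P - 5  [with P=-5]  = -10
V = -2*T + P  [with T=-10, P=-5]  = 15
U = S - V + 1  [with S=2, V=15]  = -12

-12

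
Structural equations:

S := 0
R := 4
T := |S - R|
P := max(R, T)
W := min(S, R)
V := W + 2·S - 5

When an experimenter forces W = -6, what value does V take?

-11

The intervention breaks the incoming arrows to W: W := min(S, R) no longer applies, and W = -6.
V = W + 2·S - 5  [with W=-6, S=0]  = -11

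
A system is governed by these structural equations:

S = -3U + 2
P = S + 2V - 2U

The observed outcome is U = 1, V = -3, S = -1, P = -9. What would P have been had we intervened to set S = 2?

-6

The intervention breaks the incoming arrows to S: S = -3U + 2 no longer applies, and S = 2.
P = S + 2V - 2U  [with S=2, V=-3, U=1]  = -6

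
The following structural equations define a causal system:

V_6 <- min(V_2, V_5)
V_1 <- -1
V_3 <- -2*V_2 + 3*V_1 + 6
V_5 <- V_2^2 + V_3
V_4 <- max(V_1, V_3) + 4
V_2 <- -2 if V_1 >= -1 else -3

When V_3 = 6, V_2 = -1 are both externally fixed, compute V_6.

Setting V_3 = 6, V_2 = -1 by intervention discards those variables' equations.
V_5 = V_2^2 + V_3  [with V_2=-1, V_3=6]  = 7
V_6 = min(V_2, V_5)  [with V_2=-1, V_5=7]  = -1

-1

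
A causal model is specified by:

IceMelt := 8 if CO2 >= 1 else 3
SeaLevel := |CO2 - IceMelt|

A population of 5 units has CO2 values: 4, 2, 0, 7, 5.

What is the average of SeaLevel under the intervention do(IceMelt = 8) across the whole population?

4.4

The intervention sets IceMelt=8 in all 5 units regardless of CO2. Recomputing SeaLevel per unit gives 4, 6, 8, 1, 3; average 4.4.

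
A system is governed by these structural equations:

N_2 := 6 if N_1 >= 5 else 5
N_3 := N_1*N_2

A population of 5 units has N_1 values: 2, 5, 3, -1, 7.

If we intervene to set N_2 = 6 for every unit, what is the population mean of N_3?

19.2

Under do(N_2=6), N_2's equation is replaced by N_2=6 for every unit. Per-unit N_3: 12, 30, 18, -6, 42. Mean = 19.2.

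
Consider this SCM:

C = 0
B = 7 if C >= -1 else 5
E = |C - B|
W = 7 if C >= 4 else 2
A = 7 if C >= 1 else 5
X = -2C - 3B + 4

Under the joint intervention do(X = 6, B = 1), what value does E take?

1

The joint intervention fixes X = 6, B = 1, removing each variable's own equation.
E = |C - B|  [with C=0, B=1]  = 1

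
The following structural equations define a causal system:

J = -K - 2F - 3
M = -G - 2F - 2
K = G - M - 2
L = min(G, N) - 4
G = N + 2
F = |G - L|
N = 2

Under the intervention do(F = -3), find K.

2

Under do(F=-3), the mechanism F = |G - L| is discarded; F is fixed at -3.
G = N + 2  [with N=2]  = 4
M = -G - 2F - 2  [with G=4, F=-3]  = 0
K = G - M - 2  [with G=4, M=0]  = 2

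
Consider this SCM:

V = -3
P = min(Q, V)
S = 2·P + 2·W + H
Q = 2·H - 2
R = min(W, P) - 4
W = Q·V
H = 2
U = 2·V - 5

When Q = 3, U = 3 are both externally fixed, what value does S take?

-22

Under do(Q = 3, U = 3), each intervened variable's structural equation is replaced by its fixed value.
W = Q·V  [with Q=3, V=-3]  = -9
P = min(Q, V)  [with Q=3, V=-3]  = -3
S = 2·P + 2·W + H  [with P=-3, W=-9, H=2]  = -22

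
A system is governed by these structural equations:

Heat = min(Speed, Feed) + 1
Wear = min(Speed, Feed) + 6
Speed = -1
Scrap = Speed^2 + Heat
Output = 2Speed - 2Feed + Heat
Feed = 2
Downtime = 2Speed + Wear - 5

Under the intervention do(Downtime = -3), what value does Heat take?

Intervening sets Downtime = -3 and removes its equation (Downtime = 2Speed + Wear - 5).
Heat is not downstream of the intervention, so its value is determined by the original equations.
Heat = min(Speed, Feed) + 1  [with Speed=-1, Feed=2]  = 0

0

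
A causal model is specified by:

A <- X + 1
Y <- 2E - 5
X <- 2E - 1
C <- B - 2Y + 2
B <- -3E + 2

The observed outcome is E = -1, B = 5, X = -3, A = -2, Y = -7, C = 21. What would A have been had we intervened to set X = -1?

0

The intervention breaks the incoming arrows to X: X <- 2E - 1 no longer applies, and X = -1.
A = X + 1  [with X=-1]  = 0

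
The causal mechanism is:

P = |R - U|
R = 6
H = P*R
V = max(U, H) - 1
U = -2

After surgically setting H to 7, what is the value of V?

6

Intervening sets H = 7 and removes its equation (H = P*R).
V = max(U, H) - 1  [with U=-2, H=7]  = 6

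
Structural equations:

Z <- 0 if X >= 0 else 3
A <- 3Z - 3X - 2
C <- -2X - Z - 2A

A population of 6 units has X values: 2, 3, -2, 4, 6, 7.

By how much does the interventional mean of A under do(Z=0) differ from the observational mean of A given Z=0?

Under do(Z=0), Z's equation is replaced by Z=0 for every unit. Per-unit A: -8, -11, 4, -14, -20, -23. Mean = -12.
E[A|Z=0] averages over only the 5 units with Z=0 (X = 2, 3, 4, 6, 7): A = -8, -11, -14, -20, -23, mean -15.2.
Difference = -12 − (-15.2) = 3.2.

3.2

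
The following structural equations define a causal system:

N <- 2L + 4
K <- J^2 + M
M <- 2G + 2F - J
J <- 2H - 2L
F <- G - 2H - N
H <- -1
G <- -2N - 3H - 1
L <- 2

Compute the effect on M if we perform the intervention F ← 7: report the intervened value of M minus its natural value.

54

Under do(F=7), the mechanism F <- G - 2H - N is discarded; F is fixed at 7.
N = 2L + 4  [with L=2]  = 8
G = -2N - 3H - 1  [with N=8, H=-1]  = -14
J = 2H - 2L  [with H=-1, L=2]  = -6
M = 2G + 2F - J  [with G=-14, F=7, J=-6]  = -8
Without intervention: N = 2L + 4  [with L=2]  = 8; G = -2N - 3H - 1  [with N=8, H=-1]  = -14; F = G - 2H - N  [with G=-14, H=-1, N=8]  = -20; J = 2H - 2L  [with H=-1, L=2]  = -6; M = 2G + 2F - J  [with G=-14, F=-20, J=-6]  = -62.
Change = -8 − (-62) = 54.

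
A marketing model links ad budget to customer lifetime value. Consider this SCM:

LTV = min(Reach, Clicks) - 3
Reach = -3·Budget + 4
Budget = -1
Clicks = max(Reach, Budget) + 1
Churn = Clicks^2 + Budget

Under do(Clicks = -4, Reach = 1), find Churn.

15

The joint intervention fixes Clicks = -4, Reach = 1, removing each variable's own equation.
Churn = Clicks^2 + Budget  [with Clicks=-4, Budget=-1]  = 15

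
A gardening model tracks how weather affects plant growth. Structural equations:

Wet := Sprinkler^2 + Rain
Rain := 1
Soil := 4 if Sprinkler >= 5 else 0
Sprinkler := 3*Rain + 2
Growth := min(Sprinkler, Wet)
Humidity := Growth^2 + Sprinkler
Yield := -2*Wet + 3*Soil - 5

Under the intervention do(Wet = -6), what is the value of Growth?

Intervening sets Wet = -6 and removes its equation (Wet := Sprinkler^2 + Rain).
Sprinkler = 3*Rain + 2  [with Rain=1]  = 5
Growth = min(Sprinkler, Wet)  [with Sprinkler=5, Wet=-6]  = -6

-6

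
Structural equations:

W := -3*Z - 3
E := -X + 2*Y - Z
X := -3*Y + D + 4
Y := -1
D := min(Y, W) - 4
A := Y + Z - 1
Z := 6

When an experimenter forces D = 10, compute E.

The intervention breaks the incoming arrows to D: D := min(Y, W) - 4 no longer applies, and D = 10.
X = -3*Y + D + 4  [with Y=-1, D=10]  = 17
E = -X + 2*Y - Z  [with X=17, Y=-1, Z=6]  = -25

-25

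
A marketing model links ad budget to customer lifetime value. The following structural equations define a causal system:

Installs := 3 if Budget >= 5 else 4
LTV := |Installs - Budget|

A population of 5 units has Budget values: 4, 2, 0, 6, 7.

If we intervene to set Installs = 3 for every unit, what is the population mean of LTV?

The intervention sets Installs=3 in all 5 units regardless of Budget. Recomputing LTV per unit gives 1, 1, 3, 3, 4; average 2.4.

2.4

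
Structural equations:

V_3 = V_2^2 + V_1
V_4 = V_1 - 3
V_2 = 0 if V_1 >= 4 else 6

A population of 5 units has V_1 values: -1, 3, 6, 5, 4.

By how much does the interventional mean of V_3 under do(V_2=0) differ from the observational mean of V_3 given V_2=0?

The intervention sets V_2=0 in all 5 units regardless of V_1. Recomputing V_3 per unit gives -1, 3, 6, 5, 4; average 3.4.
Conditioning on V_2=0 selects the 3 unit(s) with V_1 ∈ {6, 5, 4}. Their V_3 values: 6, 5, 4. Mean = 5.
Difference = 3.4 − 5 = -1.6.

-1.6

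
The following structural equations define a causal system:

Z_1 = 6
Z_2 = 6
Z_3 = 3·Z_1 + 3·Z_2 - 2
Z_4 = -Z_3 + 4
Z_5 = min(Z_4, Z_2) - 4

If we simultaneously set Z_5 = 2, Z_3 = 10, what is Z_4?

Under do(Z_5 = 2, Z_3 = 10), each intervened variable's structural equation is replaced by its fixed value.
Z_4 = -Z_3 + 4  [with Z_3=10]  = -6

-6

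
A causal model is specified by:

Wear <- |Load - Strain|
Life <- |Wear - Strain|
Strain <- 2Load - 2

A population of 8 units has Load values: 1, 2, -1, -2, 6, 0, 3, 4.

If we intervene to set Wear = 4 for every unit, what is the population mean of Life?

4.75

Under do(Wear=4), Wear's equation is replaced by Wear=4 for every unit. Per-unit Life: 4, 2, 8, 10, 6, 6, 0, 2. Mean = 4.75.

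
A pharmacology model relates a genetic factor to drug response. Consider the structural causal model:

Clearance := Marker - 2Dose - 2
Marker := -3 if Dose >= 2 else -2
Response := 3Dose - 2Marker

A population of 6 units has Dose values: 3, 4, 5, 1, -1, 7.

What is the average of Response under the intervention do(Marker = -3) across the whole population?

15.5

Under do(Marker=-3), Marker's equation is replaced by Marker=-3 for every unit. Per-unit Response: 15, 18, 21, 9, 3, 27. Mean = 15.5.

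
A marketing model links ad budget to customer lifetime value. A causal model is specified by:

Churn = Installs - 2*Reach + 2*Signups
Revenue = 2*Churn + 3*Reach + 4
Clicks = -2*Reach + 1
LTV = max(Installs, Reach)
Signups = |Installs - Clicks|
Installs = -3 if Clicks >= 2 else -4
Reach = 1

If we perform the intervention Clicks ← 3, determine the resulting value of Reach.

Under do(Clicks=3), the mechanism Clicks = -2*Reach + 1 is discarded; Clicks is fixed at 3.
Reach is not downstream of the intervention, so its value is determined by the original equations.

1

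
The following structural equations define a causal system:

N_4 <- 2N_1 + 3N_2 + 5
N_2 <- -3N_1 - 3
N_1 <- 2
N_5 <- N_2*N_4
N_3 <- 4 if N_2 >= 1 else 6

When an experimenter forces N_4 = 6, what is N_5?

-54

Intervening sets N_4 = 6 and removes its equation (N_4 <- 2N_1 + 3N_2 + 5).
N_2 = -3N_1 - 3  [with N_1=2]  = -9
N_5 = N_2*N_4  [with N_2=-9, N_4=6]  = -54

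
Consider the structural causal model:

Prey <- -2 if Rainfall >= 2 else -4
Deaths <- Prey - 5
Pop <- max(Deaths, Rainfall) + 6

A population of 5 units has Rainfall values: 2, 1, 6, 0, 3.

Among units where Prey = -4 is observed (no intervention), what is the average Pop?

6.5

Observing Prey=-4 restricts to units where Prey's equation naturally yields -4: Rainfall ∈ {1, 0}. In that subpopulation Pop = 7, 6, mean 6.5.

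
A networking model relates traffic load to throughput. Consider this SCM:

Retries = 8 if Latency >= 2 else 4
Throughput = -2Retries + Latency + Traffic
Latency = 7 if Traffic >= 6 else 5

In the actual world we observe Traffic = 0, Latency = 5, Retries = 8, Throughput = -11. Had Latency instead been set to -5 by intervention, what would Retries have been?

4

The intervention breaks the incoming arrows to Latency: Latency = 7 if Traffic >= 6 else 5 no longer applies, and Latency = -5.
Retries = 8 if Latency >= 2 else 4  [with Latency=-5]  = 4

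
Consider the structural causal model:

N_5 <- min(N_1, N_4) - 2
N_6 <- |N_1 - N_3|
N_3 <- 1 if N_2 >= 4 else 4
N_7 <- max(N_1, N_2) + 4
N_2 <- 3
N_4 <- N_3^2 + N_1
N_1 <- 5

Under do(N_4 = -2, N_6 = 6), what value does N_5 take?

Setting N_4 = -2, N_6 = 6 by intervention discards those variables' equations.
N_5 = min(N_1, N_4) - 2  [with N_1=5, N_4=-2]  = -4

-4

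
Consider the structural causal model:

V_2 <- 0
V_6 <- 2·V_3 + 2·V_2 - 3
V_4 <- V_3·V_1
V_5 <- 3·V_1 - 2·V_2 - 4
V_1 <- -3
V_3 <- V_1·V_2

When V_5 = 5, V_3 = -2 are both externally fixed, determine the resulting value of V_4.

6

Under do(V_5 = 5, V_3 = -2), each intervened variable's structural equation is replaced by its fixed value.
V_4 = V_3·V_1  [with V_3=-2, V_1=-3]  = 6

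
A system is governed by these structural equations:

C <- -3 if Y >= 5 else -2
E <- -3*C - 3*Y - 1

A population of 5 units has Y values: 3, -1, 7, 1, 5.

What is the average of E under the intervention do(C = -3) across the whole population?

-1

do(C=-3) breaks C's dependence on Y. With C=-3 fixed, E across the units is -1, 11, -13, 5, -7, mean -1.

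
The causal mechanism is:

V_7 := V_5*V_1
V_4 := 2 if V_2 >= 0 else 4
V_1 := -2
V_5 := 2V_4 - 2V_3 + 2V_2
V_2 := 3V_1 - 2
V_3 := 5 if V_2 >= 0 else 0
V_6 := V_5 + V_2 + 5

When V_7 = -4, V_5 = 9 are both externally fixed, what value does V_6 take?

Setting V_7 = -4, V_5 = 9 by intervention discards those variables' equations.
V_2 = 3V_1 - 2  [with V_1=-2]  = -8
V_6 = V_5 + V_2 + 5  [with V_5=9, V_2=-8]  = 6

6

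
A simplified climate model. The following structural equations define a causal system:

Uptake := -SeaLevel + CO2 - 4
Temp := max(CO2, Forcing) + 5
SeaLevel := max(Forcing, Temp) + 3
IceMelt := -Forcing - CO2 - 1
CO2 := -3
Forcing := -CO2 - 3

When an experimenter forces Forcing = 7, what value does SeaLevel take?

do(Forcing=7) replaces the equation Forcing := -CO2 - 3 with the constant Forcing = 7.
Temp = max(CO2, Forcing) + 5  [with CO2=-3, Forcing=7]  = 12
SeaLevel = max(Forcing, Temp) + 3  [with Forcing=7, Temp=12]  = 15

15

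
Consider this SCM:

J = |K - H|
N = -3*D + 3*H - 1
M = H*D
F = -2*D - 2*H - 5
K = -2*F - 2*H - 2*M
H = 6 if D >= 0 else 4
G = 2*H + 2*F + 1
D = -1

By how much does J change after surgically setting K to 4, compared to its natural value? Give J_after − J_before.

Intervening sets K = 4 and removes its equation (K = -2*F - 2*H - 2*M).
H = 6 if D >= 0 else 4  [with D=-1]  = 4
J = |K - H|  [with K=4, H=4]  = 0
Without intervention: H = 6 if D >= 0 else 4  [with D=-1]  = 4; F = -2*D - 2*H - 5  [with D=-1, H=4]  = -11; M = H*D  [with H=4, D=-1]  = -4; K = -2*F - 2*H - 2*M  [with F=-11, H=4, M=-4]  = 22; J = |K - H|  [with K=22, H=4]  = 18.
Change = 0 − 18 = -18.

-18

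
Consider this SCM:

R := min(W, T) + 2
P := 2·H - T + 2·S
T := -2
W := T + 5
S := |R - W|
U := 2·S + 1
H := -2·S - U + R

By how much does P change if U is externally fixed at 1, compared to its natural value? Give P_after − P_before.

12

Under do(U=1), the mechanism U := 2·S + 1 is discarded; U is fixed at 1.
W = T + 5  [with T=-2]  = 3
R = min(W, T) + 2  [with W=3, T=-2]  = 0
S = |R - W|  [with R=0, W=3]  = 3
H = -2·S - U + R  [with S=3, U=1, R=0]  = -7
P = 2·H - T + 2·S  [with H=-7, T=-2, S=3]  = -6
Without intervention: W = T + 5  [with T=-2]  = 3; R = min(W, T) + 2  [with W=3, T=-2]  = 0; S = |R - W|  [with R=0, W=3]  = 3; U = 2·S + 1  [with S=3]  = 7; H = -2·S - U + R  [with S=3, U=7, R=0]  = -13; P = 2·H - T + 2·S  [with H=-13, T=-2, S=3]  = -18.
Change = -6 − (-18) = 12.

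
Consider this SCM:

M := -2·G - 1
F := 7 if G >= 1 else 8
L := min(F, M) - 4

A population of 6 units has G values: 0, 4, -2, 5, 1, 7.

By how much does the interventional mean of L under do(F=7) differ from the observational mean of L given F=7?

3.5

Every unit gets F=7 under the intervention. L values become -5, -13, -1, -15, -7, -19; E[L|do(F=7)] = -10.
E[L|F=7] averages over only the 4 units with F=7 (G = 4, 5, 1, 7): L = -13, -15, -7, -19, mean -13.5.
Difference = -10 − (-13.5) = 3.5.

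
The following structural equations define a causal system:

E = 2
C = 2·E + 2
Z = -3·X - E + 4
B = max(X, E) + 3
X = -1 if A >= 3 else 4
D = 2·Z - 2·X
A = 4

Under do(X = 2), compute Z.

-4

The intervention breaks the incoming arrows to X: X = -1 if A >= 3 else 4 no longer applies, and X = 2.
Z = -3·X - E + 4  [with X=2, E=2]  = -4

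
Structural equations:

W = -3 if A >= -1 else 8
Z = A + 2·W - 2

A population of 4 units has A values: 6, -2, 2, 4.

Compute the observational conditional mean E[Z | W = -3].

-4

Conditioning on W=-3 selects the 3 unit(s) with A ∈ {6, 2, 4}. Their Z values: -2, -6, -4. Mean = -4.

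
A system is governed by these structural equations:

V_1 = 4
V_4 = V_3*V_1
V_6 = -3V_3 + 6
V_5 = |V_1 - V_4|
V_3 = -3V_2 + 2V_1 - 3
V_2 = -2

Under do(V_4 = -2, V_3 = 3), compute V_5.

6

The joint intervention fixes V_4 = -2, V_3 = 3, removing each variable's own equation.
V_5 = |V_1 - V_4|  [with V_1=4, V_4=-2]  = 6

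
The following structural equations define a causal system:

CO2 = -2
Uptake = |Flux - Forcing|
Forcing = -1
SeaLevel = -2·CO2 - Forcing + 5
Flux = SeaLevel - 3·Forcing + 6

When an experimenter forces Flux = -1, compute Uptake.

Intervening sets Flux = -1 and removes its equation (Flux = SeaLevel - 3·Forcing + 6).
Uptake = |Flux - Forcing|  [with Flux=-1, Forcing=-1]  = 0

0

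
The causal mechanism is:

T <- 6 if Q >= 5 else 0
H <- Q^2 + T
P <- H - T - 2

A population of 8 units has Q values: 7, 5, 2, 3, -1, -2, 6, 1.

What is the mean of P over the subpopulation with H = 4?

2

Observing H=4 restricts to units where H's equation naturally yields 4: Q ∈ {2, -2}. In that subpopulation P = 2, 2, mean 2.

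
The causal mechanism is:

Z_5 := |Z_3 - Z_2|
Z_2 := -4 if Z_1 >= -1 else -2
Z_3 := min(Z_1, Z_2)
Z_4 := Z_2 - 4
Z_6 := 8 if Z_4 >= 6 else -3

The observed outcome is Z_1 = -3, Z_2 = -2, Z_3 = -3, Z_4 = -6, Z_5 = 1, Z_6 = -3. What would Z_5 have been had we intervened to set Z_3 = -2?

0

do(Z_3=-2) replaces the equation Z_3 := min(Z_1, Z_2) with the constant Z_3 = -2.
Z_2 = -4 if Z_1 >= -1 else -2  [with Z_1=-3]  = -2
Z_5 = |Z_3 - Z_2|  [with Z_3=-2, Z_2=-2]  = 0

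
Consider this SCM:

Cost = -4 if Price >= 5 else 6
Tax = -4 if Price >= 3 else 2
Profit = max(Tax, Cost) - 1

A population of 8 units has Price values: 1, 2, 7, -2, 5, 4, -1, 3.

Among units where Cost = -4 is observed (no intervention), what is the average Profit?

-5

Conditioning on Cost=-4 selects the 2 unit(s) with Price ∈ {7, 5}. Their Profit values: -5, -5. Mean = -5.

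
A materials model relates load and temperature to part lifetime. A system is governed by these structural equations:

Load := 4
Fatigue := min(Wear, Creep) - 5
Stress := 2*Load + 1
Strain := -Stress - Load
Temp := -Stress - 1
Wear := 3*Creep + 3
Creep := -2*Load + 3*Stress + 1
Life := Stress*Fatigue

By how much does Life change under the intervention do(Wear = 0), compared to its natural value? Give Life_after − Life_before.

-180

Intervening sets Wear = 0 and removes its equation (Wear := 3*Creep + 3).
Stress = 2*Load + 1  [with Load=4]  = 9
Creep = -2*Load + 3*Stress + 1  [with Load=4, Stress=9]  = 20
Fatigue = min(Wear, Creep) - 5  [with Wear=0, Creep=20]  = -5
Life = Stress*Fatigue  [with Stress=9, Fatigue=-5]  = -45
Without intervention: Stress = 2*Load + 1  [with Load=4]  = 9; Creep = -2*Load + 3*Stress + 1  [with Load=4, Stress=9]  = 20; Wear = 3*Creep + 3  [with Creep=20]  = 63; Fatigue = min(Wear, Creep) - 5  [with Wear=63, Creep=20]  = 15; Life = Stress*Fatigue  [with Stress=9, Fatigue=15]  = 135.
Change = -45 − 135 = -180.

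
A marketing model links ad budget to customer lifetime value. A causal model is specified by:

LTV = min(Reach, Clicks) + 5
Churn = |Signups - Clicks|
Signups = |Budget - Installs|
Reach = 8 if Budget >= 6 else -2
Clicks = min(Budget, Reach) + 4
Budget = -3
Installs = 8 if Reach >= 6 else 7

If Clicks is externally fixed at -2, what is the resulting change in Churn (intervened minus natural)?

3

The intervention breaks the incoming arrows to Clicks: Clicks = min(Budget, Reach) + 4 no longer applies, and Clicks = -2.
Reach = 8 if Budget >= 6 else -2  [with Budget=-3]  = -2
Installs = 8 if Reach >= 6 else 7  [with Reach=-2]  = 7
Signups = |Budget - Installs|  [with Budget=-3, Installs=7]  = 10
Churn = |Signups - Clicks|  [with Signups=10, Clicks=-2]  = 12
Without intervention: Reach = 8 if Budget >= 6 else -2  [with Budget=-3]  = -2; Clicks = min(Budget, Reach) + 4  [with Budget=-3, Reach=-2]  = 1; Installs = 8 if Reach >= 6 else 7  [with Reach=-2]  = 7; Signups = |Budget - Installs|  [with Budget=-3, Installs=7]  = 10; Churn = |Signups - Clicks|  [with Signups=10, Clicks=1]  = 9.
Change = 12 − 9 = 3.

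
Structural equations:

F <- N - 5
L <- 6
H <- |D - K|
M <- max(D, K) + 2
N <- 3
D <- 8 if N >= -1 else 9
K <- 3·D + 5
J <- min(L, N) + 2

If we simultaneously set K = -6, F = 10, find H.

Setting K = -6, F = 10 by intervention discards those variables' equations.
D = 8 if N >= -1 else 9  [with N=3]  = 8
H = |D - K|  [with D=8, K=-6]  = 14

14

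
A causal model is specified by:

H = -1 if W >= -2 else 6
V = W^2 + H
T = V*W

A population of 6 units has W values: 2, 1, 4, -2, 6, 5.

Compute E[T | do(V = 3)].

8

do(V=3) breaks V's dependence on W. With V=3 fixed, T across the units is 6, 3, 12, -6, 18, 15, mean 8.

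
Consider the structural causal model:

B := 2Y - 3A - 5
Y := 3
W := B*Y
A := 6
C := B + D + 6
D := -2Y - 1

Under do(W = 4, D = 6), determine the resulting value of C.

Setting W = 4, D = 6 by intervention discards those variables' equations.
B = 2Y - 3A - 5  [with Y=3, A=6]  = -17
C = B + D + 6  [with B=-17, D=6]  = -5

-5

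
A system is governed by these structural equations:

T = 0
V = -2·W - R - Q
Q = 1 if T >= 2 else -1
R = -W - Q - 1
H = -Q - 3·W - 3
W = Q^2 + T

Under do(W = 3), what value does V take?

-2

The intervention breaks the incoming arrows to W: W = Q^2 + T no longer applies, and W = 3.
Q = 1 if T >= 2 else -1  [with T=0]  = -1
R = -W - Q - 1  [with W=3, Q=-1]  = -3
V = -2·W - R - Q  [with W=3, R=-3, Q=-1]  = -2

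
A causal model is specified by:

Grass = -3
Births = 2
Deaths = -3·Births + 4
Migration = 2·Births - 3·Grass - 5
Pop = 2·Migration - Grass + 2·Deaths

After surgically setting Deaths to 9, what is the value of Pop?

do(Deaths=9) replaces the equation Deaths = -3·Births + 4 with the constant Deaths = 9.
Migration = 2·Births - 3·Grass - 5  [with Births=2, Grass=-3]  = 8
Pop = 2·Migration - Grass + 2·Deaths  [with Migration=8, Grass=-3, Deaths=9]  = 37

37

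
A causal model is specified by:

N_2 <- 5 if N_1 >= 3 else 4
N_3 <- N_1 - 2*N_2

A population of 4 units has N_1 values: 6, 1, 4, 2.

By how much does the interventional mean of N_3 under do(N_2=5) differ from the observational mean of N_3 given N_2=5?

-1.75

do(N_2=5) breaks N_2's dependence on N_1. With N_2=5 fixed, N_3 across the units is -4, -9, -6, -8, mean -6.75.
E[N_3|N_2=5] averages over only the 2 units with N_2=5 (N_1 = 6, 4): N_3 = -4, -6, mean -5.
Difference = -6.75 − (-5) = -1.75.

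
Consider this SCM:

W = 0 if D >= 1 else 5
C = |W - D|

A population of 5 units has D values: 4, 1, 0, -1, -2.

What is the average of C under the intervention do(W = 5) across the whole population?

4.6

do(W=5) breaks W's dependence on D. With W=5 fixed, C across the units is 1, 4, 5, 6, 7, mean 4.6.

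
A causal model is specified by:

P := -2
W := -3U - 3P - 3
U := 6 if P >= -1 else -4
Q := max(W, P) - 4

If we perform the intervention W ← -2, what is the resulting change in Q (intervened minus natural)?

The intervention breaks the incoming arrows to W: W := -3U - 3P - 3 no longer applies, and W = -2.
Q = max(W, P) - 4  [with W=-2, P=-2]  = -6
Without intervention: U = 6 if P >= -1 else -4  [with P=-2]  = -4; W = -3U - 3P - 3  [with U=-4, P=-2]  = 15; Q = max(W, P) - 4  [with W=15, P=-2]  = 11.
Change = -6 − 11 = -17.

-17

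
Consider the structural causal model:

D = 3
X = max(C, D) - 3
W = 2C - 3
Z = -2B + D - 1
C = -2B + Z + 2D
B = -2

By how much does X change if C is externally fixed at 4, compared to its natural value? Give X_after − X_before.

Intervening sets C = 4 and removes its equation (C = -2B + Z + 2D).
X = max(C, D) - 3  [with C=4, D=3]  = 1
Without intervention: Z = -2B + D - 1  [with B=-2, D=3]  = 6; C = -2B + Z + 2D  [with B=-2, Z=6, D=3]  = 16; X = max(C, D) - 3  [with C=16, D=3]  = 13.
Change = 1 − 13 = -12.

-12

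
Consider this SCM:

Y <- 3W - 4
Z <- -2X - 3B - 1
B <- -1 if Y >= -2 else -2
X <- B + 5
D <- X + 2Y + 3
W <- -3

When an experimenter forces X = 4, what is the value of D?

Intervening sets X = 4 and removes its equation (X <- B + 5).
Y = 3W - 4  [with W=-3]  = -13
D = X + 2Y + 3  [with X=4, Y=-13]  = -19

-19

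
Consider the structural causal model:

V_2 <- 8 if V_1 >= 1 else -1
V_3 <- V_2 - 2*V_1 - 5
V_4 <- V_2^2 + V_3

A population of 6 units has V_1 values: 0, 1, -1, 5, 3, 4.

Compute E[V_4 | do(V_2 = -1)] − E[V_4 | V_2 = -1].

-5

do(V_2=-1) breaks V_2's dependence on V_1. With V_2=-1 fixed, V_4 across the units is -5, -7, -3, -15, -11, -13, mean -9.
Observing V_2=-1 restricts to units where V_2's equation naturally yields -1: V_1 ∈ {0, -1}. In that subpopulation V_4 = -5, -3, mean -4.
Difference = -9 − (-4) = -5.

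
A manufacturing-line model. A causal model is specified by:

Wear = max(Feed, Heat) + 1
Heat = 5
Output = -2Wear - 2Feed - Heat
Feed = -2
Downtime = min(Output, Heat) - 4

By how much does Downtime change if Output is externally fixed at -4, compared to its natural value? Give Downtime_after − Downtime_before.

Intervening sets Output = -4 and removes its equation (Output = -2Wear - 2Feed - Heat).
Downtime = min(Output, Heat) - 4  [with Output=-4, Heat=5]  = -8
Without intervention: Wear = max(Feed, Heat) + 1  [with Feed=-2, Heat=5]  = 6; Output = -2Wear - 2Feed - Heat  [with Wear=6, Feed=-2, Heat=5]  = -13; Downtime = min(Output, Heat) - 4  [with Output=-13, Heat=5]  = -17.
Change = -8 − (-17) = 9.

9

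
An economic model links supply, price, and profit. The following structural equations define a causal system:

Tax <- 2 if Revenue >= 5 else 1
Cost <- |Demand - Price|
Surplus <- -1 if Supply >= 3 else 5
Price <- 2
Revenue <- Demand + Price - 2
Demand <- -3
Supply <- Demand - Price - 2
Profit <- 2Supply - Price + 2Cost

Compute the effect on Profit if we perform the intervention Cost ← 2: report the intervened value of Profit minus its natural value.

The intervention breaks the incoming arrows to Cost: Cost <- |Demand - Price| no longer applies, and Cost = 2.
Supply = Demand - Price - 2  [with Demand=-3, Price=2]  = -7
Profit = 2Supply - Price + 2Cost  [with Supply=-7, Price=2, Cost=2]  = -12
Without intervention: Supply = Demand - Price - 2  [with Demand=-3, Price=2]  = -7; Cost = |Demand - Price|  [with Demand=-3, Price=2]  = 5; Profit = 2Supply - Price + 2Cost  [with Supply=-7, Price=2, Cost=5]  = -6.
Change = -12 − (-6) = -6.

-6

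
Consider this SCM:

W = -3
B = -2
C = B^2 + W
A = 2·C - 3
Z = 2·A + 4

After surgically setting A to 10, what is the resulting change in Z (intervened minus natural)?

22

Intervening sets A = 10 and removes its equation (A = 2·C - 3).
Z = 2·A + 4  [with A=10]  = 24
Without intervention: C = B^2 + W  [with B=-2, W=-3]  = 1; A = 2·C - 3  [with C=1]  = -1; Z = 2·A + 4  [with A=-1]  = 2.
Change = 24 − 2 = 22.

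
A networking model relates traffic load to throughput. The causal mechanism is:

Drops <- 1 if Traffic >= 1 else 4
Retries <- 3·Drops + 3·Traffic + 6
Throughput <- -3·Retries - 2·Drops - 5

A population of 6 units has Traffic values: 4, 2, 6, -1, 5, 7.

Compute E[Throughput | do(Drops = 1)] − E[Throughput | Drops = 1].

Under do(Drops=1), Drops's equation is replaced by Drops=1 for every unit. Per-unit Throughput: -70, -52, -88, -25, -79, -97. Mean = -68.5.
E[Throughput|Drops=1] averages over only the 5 units with Drops=1 (Traffic = 4, 2, 6, 5, 7): Throughput = -70, -52, -88, -79, -97, mean -77.2.
Difference = -68.5 − (-77.2) = 8.7.

8.7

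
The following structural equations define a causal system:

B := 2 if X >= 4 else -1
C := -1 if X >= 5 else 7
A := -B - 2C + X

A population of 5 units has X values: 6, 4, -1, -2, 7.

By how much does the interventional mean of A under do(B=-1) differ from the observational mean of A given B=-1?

10.7

Under do(B=-1), B's equation is replaced by B=-1 for every unit. Per-unit A: 9, -9, -14, -15, 10. Mean = -3.8.
E[A|B=-1] averages over only the 2 units with B=-1 (X = -1, -2): A = -14, -15, mean -14.5.
Difference = -3.8 − (-14.5) = 10.7.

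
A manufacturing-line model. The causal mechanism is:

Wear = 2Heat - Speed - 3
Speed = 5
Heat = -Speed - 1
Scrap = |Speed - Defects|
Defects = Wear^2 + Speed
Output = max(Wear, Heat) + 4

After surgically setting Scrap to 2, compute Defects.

The intervention breaks the incoming arrows to Scrap: Scrap = |Speed - Defects| no longer applies, and Scrap = 2.
Since Defects is not a descendant of the intervened variable, it is unaffected.
Heat = -Speed - 1  [with Speed=5]  = -6
Wear = 2Heat - Speed - 3  [with Heat=-6, Speed=5]  = -20
Defects = Wear^2 + Speed  [with Wear=-20, Speed=5]  = 405

405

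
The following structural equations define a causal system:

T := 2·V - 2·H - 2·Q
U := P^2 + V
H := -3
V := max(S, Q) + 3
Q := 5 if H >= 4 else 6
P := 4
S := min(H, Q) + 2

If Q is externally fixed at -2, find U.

The intervention breaks the incoming arrows to Q: Q := 5 if H >= 4 else 6 no longer applies, and Q = -2.
S = min(H, Q) + 2  [with H=-3, Q=-2]  = -1
V = max(S, Q) + 3  [with S=-1, Q=-2]  = 2
U = P^2 + V  [with P=4, V=2]  = 18

18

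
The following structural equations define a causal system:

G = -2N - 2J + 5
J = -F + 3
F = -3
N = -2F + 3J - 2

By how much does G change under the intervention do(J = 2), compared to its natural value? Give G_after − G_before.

32

Under do(J=2), the mechanism J = -F + 3 is discarded; J is fixed at 2.
N = -2F + 3J - 2  [with F=-3, J=2]  = 10
G = -2N - 2J + 5  [with N=10, J=2]  = -19
Without intervention: J = -F + 3  [with F=-3]  = 6; N = -2F + 3J - 2  [with F=-3, J=6]  = 22; G = -2N - 2J + 5  [with N=22, J=6]  = -51.
Change = -19 − (-51) = 32.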